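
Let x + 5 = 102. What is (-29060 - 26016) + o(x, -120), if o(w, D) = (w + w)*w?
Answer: -36258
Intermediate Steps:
x = 97 (x = -5 + 102 = 97)
o(w, D) = 2*w² (o(w, D) = (2*w)*w = 2*w²)
(-29060 - 26016) + o(x, -120) = (-29060 - 26016) + 2*97² = -55076 + 2*9409 = -55076 + 18818 = -36258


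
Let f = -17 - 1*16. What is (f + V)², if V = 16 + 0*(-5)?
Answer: 289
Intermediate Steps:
f = -33 (f = -17 - 16 = -33)
V = 16 (V = 16 + 0 = 16)
(f + V)² = (-33 + 16)² = (-17)² = 289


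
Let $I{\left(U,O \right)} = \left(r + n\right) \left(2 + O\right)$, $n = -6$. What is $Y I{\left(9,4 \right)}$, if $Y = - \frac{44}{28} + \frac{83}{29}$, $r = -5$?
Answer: $- \frac{17292}{203} \approx -85.182$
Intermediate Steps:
$Y = \frac{262}{203}$ ($Y = \left(-44\right) \frac{1}{28} + 83 \cdot \frac{1}{29} = - \frac{11}{7} + \frac{83}{29} = \frac{262}{203} \approx 1.2906$)
$I{\left(U,O \right)} = -22 - 11 O$ ($I{\left(U,O \right)} = \left(-5 - 6\right) \left(2 + O\right) = - 11 \left(2 + O\right) = -22 - 11 O$)
$Y I{\left(9,4 \right)} = \frac{262 \left(-22 - 44\right)}{203} = \frac{262}{203} \left(-66\right) = - \frac{17292}{203}$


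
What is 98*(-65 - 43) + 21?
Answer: -10563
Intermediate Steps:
98*(-65 - 43) + 21 = 98*(-108) + 21 = -10584 + 21 = -10563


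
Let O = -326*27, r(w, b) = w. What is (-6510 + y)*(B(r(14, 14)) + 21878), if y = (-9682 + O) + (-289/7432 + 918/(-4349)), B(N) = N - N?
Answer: -8837162477840431/16160884 ≈ -5.4682e+8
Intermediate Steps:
B(N) = 0
O = -8802
y = -597443639149/32321768 (y = (-9682 - 8802) + (-289/7432 + 918/(-4349)) = -18484 + (-289*1/7432 + 918*(-1/4349)) = -18484 + (-289/7432 - 918/4349) = -18484 - 8079437/32321768 = -597443639149/32321768 ≈ -18484.)
(-6510 + y)*(B(r(14, 14)) + 21878) = (-6510 - 597443639149/32321768)*(0 + 21878) = -807858348829/32321768*21878 = -8837162477840431/16160884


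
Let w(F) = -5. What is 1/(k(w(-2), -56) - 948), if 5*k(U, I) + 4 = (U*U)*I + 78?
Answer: -5/6066 ≈ -0.00082427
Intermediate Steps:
k(U, I) = 74/5 + I*U²/5 (k(U, I) = -⅘ + ((U*U)*I + 78)/5 = -⅘ + (U²*I + 78)/5 = -⅘ + (I*U² + 78)/5 = -⅘ + (78 + I*U²)/5 = -⅘ + (78/5 + I*U²/5) = 74/5 + I*U²/5)
1/(k(w(-2), -56) - 948) = 1/((74/5 + (⅕)*(-56)*(-5)²) - 948) = 1/((74/5 + (⅕)*(-56)*25) - 948) = 1/((74/5 - 280) - 948) = 1/(-1326/5 - 948) = 1/(-6066/5) = -5/6066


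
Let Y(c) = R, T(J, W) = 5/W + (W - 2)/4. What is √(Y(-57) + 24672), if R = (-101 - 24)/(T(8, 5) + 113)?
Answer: 2*√144380337/153 ≈ 157.07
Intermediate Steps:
T(J, W) = -½ + 5/W + W/4 (T(J, W) = 5/W + (-2 + W)*(¼) = 5/W + (-½ + W/4) = -½ + 5/W + W/4)
R = -500/459 (R = (-101 - 24)/((¼)*(20 + 5*(-2 + 5))/5 + 113) = -125/((¼)*(⅕)*(20 + 5*3) + 113) = -125/((¼)*(⅕)*(20 + 15) + 113) = -125/((¼)*(⅕)*35 + 113) = -125/(7/4 + 113) = -125/459/4 = -125*4/459 = -500/459 ≈ -1.0893)
Y(c) = -500/459
√(Y(-57) + 24672) = √(-500/459 + 24672) = √(11323948/459) = 2*√144380337/153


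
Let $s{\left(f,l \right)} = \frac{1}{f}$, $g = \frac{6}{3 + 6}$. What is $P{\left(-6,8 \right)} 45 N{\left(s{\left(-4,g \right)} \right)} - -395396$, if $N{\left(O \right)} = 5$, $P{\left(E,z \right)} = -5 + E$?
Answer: $392921$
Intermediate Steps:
$g = \frac{2}{3}$ ($g = \frac{6}{9} = 6 \cdot \frac{1}{9} = \frac{2}{3} \approx 0.66667$)
$P{\left(-6,8 \right)} 45 N{\left(s{\left(-4,g \right)} \right)} - -395396 = \left(-5 - 6\right) 45 \cdot 5 - -395396 = \left(-11\right) 45 \cdot 5 + 395396 = \left(-495\right) 5 + 395396 = -2475 + 395396 = 392921$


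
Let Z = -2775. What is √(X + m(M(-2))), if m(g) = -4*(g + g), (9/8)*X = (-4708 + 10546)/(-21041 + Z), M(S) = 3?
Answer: I*√1931685990/8931 ≈ 4.9212*I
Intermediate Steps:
X = -1946/8931 (X = 8*((-4708 + 10546)/(-21041 - 2775))/9 = 8*(5838/(-23816))/9 = 8*(5838*(-1/23816))/9 = (8/9)*(-2919/11908) = -1946/8931 ≈ -0.21789)
m(g) = -8*g
√(X + m(M(-2))) = √(-1946/8931 - 8*3) = √(-1946/8931 - 24) = √(-216290/8931) = I*√1931685990/8931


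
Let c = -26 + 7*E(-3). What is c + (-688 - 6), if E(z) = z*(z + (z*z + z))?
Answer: -783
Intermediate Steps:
E(z) = z*(z² + 2*z) (E(z) = z*(z + (z² + z)) = z*(z + (z + z²)) = z*(z² + 2*z))
c = -89 (c = -26 + 7*((-3)²*(2 - 3)) = -26 + 7*(9*(-1)) = -26 + 7*(-9) = -26 - 63 = -89)
c + (-688 - 6) = -89 + (-688 - 6) = -89 - 694 = -783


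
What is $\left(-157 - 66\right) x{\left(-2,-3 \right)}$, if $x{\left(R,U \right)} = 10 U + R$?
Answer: $7136$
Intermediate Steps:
$x{\left(R,U \right)} = R + 10 U$
$\left(-157 - 66\right) x{\left(-2,-3 \right)} = \left(-157 - 66\right) \left(-2 + 10 \left(-3\right)\right) = - 223 \left(-2 - 30\right) = \left(-223\right) \left(-32\right) = 7136$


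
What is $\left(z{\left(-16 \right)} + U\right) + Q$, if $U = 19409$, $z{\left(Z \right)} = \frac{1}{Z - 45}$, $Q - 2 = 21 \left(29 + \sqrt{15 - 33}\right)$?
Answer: $\frac{1221219}{61} + 63 i \sqrt{2} \approx 20020.0 + 89.095 i$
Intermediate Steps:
$Q = 611 + 63 i \sqrt{2}$ ($Q = 2 + 21 \left(29 + \sqrt{15 - 33}\right) = 2 + 21 \left(29 + \sqrt{-18}\right) = 2 + 21 \left(29 + 3 i \sqrt{2}\right) = 2 + \left(609 + 63 i \sqrt{2}\right) = 611 + 63 i \sqrt{2} \approx 611.0 + 89.095 i$)
$z{\left(Z \right)} = \frac{1}{-45 + Z}$
$\left(z{\left(-16 \right)} + U\right) + Q = \left(\frac{1}{-45 - 16} + 19409\right) + \left(611 + 63 i \sqrt{2}\right) = \left(\frac{1}{-61} + 19409\right) + \left(611 + 63 i \sqrt{2}\right) = \left(- \frac{1}{61} + 19409\right) + \left(611 + 63 i \sqrt{2}\right) = \frac{1183948}{61} + \left(611 + 63 i \sqrt{2}\right) = \frac{1221219}{61} + 63 i \sqrt{2}$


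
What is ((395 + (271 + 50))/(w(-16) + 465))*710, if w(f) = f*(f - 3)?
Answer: 508360/769 ≈ 661.07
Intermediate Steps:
w(f) = f*(-3 + f)
((395 + (271 + 50))/(w(-16) + 465))*710 = ((395 + (271 + 50))/(-16*(-3 - 16) + 465))*710 = ((395 + 321)/(-16*(-19) + 465))*710 = (716/(304 + 465))*710 = (716/769)*710 = 508360/769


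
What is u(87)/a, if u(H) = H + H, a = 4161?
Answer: 58/1387 ≈ 0.041817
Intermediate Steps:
u(H) = 2*H
u(87)/a = (2*87)/4161 = 174*(1/4161) = 58/1387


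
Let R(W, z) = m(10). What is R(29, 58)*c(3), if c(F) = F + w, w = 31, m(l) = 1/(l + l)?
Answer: 17/10 ≈ 1.7000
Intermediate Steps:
m(l) = 1/(2*l)
R(W, z) = 1/20 (R(W, z) = (1/2)/10 = (1/2)*(1/10) = 1/20)
c(F) = 31 + F (c(F) = F + 31 = 31 + F)
R(29, 58)*c(3) = (31 + 3)/20 = (1/20)*34 = 17/10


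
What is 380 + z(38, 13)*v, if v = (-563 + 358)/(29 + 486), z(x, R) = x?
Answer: 37582/103 ≈ 364.87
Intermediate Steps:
v = -41/103 (v = -205/515 = -205*1/515 = -41/103 ≈ -0.39806)
380 + z(38, 13)*v = 380 + 38*(-41/103) = 380 - 1558/103 = 37582/103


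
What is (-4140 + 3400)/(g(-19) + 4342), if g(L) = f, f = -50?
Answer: -5/29 ≈ -0.17241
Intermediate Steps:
g(L) = -50
(-4140 + 3400)/(g(-19) + 4342) = (-4140 + 3400)/(-50 + 4342) = -740/4292 = -740*1/4292 = -5/29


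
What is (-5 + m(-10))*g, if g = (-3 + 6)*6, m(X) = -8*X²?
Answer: -14490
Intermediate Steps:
g = 18 (g = 3*6 = 18)
(-5 + m(-10))*g = (-5 - 8*(-10)²)*18 = (-5 - 8*100)*18 = (-5 - 800)*18 = -805*18 = -14490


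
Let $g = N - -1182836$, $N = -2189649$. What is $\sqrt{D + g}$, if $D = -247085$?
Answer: $3 i \sqrt{139322} \approx 1119.8 i$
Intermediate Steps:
$g = -1006813$ ($g = -2189649 - -1182836 = -2189649 + 1182836 = -1006813$)
$\sqrt{D + g} = \sqrt{-247085 - 1006813} = \sqrt{-1253898} = 3 i \sqrt{139322}$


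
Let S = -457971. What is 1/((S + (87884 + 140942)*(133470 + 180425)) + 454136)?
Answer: 1/71827333435 ≈ 1.3922e-11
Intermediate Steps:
1/((S + (87884 + 140942)*(133470 + 180425)) + 454136) = 1/((-457971 + (87884 + 140942)*(133470 + 180425)) + 454136) = 1/((-457971 + 228826*313895) + 454136) = 1/((-457971 + 71827337270) + 454136) = 1/(71826879299 + 454136) = 1/71827333435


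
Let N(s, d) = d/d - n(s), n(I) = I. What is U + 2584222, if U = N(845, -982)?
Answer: 2583378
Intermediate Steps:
N(s, d) = 1 - s (N(s, d) = d/d - s = 1 - s)
U = -844 (U = 1 - 1*845 = 1 - 845 = -844)
U + 2584222 = -844 + 2584222 = 2583378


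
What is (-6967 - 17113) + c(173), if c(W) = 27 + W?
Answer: -23880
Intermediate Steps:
(-6967 - 17113) + c(173) = (-6967 - 17113) + (27 + 173) = -24080 + 200 = -23880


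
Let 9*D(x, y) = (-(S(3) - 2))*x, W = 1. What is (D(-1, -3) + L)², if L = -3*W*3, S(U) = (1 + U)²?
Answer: 4489/81 ≈ 55.420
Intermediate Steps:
D(x, y) = -14*x/9 (D(x, y) = ((-((1 + 3)² - 2))*x)/9 = ((-(4² - 2))*x)/9 = ((-(16 - 2))*x)/9 = ((-1*14)*x)/9 = (-14*x)/9 = -14*x/9)
L = -9 (L = -3*1*3 = -3*3 = -9)
(D(-1, -3) + L)² = (-14/9*(-1) - 9)² = (14/9 - 9)² = (-67/9)² = 4489/81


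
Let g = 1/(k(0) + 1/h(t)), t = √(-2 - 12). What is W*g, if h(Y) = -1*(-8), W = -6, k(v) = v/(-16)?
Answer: -48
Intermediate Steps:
k(v) = -v/16 (k(v) = v*(-1/16) = -v/16)
t = I*√14 (t = √(-14) = I*√14 ≈ 3.7417*I)
h(Y) = 8
g = 8 (g = 1/(-1/16*0 + 1/8) = 1/(0 + ⅛) = 1/(⅛) = 8)
W*g = -6*8 = -48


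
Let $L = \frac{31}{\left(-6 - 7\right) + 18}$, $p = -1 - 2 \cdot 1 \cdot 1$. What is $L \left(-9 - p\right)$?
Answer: $- \frac{186}{5} \approx -37.2$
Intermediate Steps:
$p = -3$ ($p = -1 - 2 = -3$)
$L = \frac{31}{5}$ ($L = \frac{31}{-13 + 18} = \frac{31}{5} \approx 6.2$)
$L \left(-9 - p\right) = \frac{31 \left(-9 - -3\right)}{5} = \frac{31 \left(-9 + 3\right)}{5} = \frac{31}{5} \left(-6\right) = - \frac{186}{5}$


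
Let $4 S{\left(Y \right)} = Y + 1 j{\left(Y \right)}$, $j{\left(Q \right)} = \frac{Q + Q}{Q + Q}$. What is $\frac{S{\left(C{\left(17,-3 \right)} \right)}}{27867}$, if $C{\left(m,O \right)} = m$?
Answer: $\frac{3}{18578} \approx 0.00016148$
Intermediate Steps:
$j{\left(Q \right)} = 1$ ($j{\left(Q \right)} = \frac{2 Q}{2 Q} = 2 Q \frac{1}{2 Q} = 1$)
$S{\left(Y \right)} = \frac{1}{4} + \frac{Y}{4}$ ($S{\left(Y \right)} = \frac{Y + 1 \cdot 1}{4} = \frac{Y + 1}{4} = \frac{1 + Y}{4} = \frac{1}{4} + \frac{Y}{4}$)
$\frac{S{\left(C{\left(17,-3 \right)} \right)}}{27867} = \frac{\frac{1}{4} + \frac{1}{4} \cdot 17}{27867} = \left(\frac{1}{4} + \frac{17}{4}\right) \frac{1}{27867} = \frac{9}{2} \cdot \frac{1}{27867} = \frac{3}{18578}$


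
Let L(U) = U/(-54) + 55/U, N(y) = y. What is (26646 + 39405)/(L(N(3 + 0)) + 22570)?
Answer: 1188918/406589 ≈ 2.9241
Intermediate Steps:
L(U) = 55/U - U/54 (L(U) = U*(-1/54) + 55/U = -U/54 + 55/U = 55/U - U/54)
(26646 + 39405)/(L(N(3 + 0)) + 22570) = (26646 + 39405)/((55/(3 + 0) - (3 + 0)/54) + 22570) = 66051/((55/3 - 1/54*3) + 22570) = 66051/((55*(⅓) - 1/18) + 22570) = 66051/((55/3 - 1/18) + 22570) = 66051/(329/18 + 22570) = 66051/(406589/18) = 66051*(18/406589) = 1188918/406589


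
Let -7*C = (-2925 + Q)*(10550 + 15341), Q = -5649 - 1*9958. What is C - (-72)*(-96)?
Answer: 479763628/7 ≈ 6.8538e+7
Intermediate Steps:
Q = -15607 (Q = -5649 - 9958 = -15607)
C = 479812012/7 (C = -(-2925 - 15607)*(10550 + 15341)/7 = -(-18532)*25891/7 = -⅐*(-479812012) = 479812012/7 ≈ 6.8545e+7)
C - (-72)*(-96) = 479812012/7 - (-72)*(-96) = 479812012/7 - 1*6912 = 479812012/7 - 6912 = 479763628/7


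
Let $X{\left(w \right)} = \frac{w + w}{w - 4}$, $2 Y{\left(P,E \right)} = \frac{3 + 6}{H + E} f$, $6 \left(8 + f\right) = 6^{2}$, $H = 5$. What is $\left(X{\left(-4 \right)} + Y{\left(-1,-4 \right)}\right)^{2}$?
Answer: $64$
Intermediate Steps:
$f = -2$ ($f = -8 + \frac{6^{2}}{6} = -8 + \frac{1}{6} \cdot 36 = -8 + 6 = -2$)
$Y{\left(P,E \right)} = - \frac{9}{5 + E}$ ($Y{\left(P,E \right)} = \frac{\frac{3 + 6}{5 + E} \left(-2\right)}{2} = \frac{\frac{9}{5 + E} \left(-2\right)}{2} = \frac{\left(-18\right) \frac{1}{5 + E}}{2} = - \frac{9}{5 + E}$)
$X{\left(w \right)} = \frac{2 w}{-4 + w}$
$\left(X{\left(-4 \right)} + Y{\left(-1,-4 \right)}\right)^{2} = \left(2 \left(-4\right) \frac{1}{-4 - 4} - \frac{9}{5 - 4}\right)^{2} = \left(2 \left(-4\right) \frac{1}{-8} - \frac{9}{1}\right)^{2} = \left(2 \left(-4\right) \left(- \frac{1}{8}\right) - 9\right)^{2} = \left(1 - 9\right)^{2} = \left(-8\right)^{2} = 64$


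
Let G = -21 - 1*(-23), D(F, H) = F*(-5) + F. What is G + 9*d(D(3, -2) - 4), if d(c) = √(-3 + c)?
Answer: 2 + 9*I*√19 ≈ 2.0 + 39.23*I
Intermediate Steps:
D(F, H) = -4*F (D(F, H) = -5*F + F = -4*F)
G = 2 (G = -21 + 23 = 2)
G + 9*d(D(3, -2) - 4) = 2 + 9*√(-3 + (-4*3 - 4)) = 2 + 9*√(-3 + (-12 - 4)) = 2 + 9*√(-3 - 16) = 2 + 9*√(-19) = 2 + 9*(I*√19) = 2 + 9*I*√19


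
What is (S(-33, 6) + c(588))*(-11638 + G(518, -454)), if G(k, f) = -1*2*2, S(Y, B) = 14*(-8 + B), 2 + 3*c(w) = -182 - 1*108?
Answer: 4377392/3 ≈ 1.4591e+6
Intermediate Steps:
c(w) = -292/3 (c(w) = -2/3 + (-182 - 1*108)/3 = -2/3 + (-182 - 108)/3 = -2/3 + (1/3)*(-290) = -2/3 - 290/3 = -292/3)
S(Y, B) = -112 + 14*B
G(k, f) = -4 (G(k, f) = -2*2 = -4)
(S(-33, 6) + c(588))*(-11638 + G(518, -454)) = ((-112 + 14*6) - 292/3)*(-11638 - 4) = ((-112 + 84) - 292/3)*(-11642) = (-28 - 292/3)*(-11642) = -376/3*(-11642) = 4377392/3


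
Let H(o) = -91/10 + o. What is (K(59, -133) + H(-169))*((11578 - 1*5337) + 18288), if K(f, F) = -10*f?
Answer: -188407249/10 ≈ -1.8841e+7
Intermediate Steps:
H(o) = -91/10 + o (H(o) = -91*⅒ + o = -91/10 + o)
(K(59, -133) + H(-169))*((11578 - 1*5337) + 18288) = (-10*59 + (-91/10 - 169))*((11578 - 1*5337) + 18288) = (-590 - 1781/10)*((11578 - 5337) + 18288) = -7681*(6241 + 18288)/10 = -7681/10*24529 = -188407249/10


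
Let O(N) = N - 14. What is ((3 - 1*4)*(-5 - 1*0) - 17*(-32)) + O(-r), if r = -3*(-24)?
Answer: 463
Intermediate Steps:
r = 72
O(N) = -14 + N
((3 - 1*4)*(-5 - 1*0) - 17*(-32)) + O(-r) = ((3 - 1*4)*(-5 - 1*0) - 17*(-32)) + (-14 - 1*72) = ((3 - 4)*(-5 + 0) + 544) + (-14 - 72) = (-1*(-5) + 544) - 86 = (5 + 544) - 86 = 549 - 86 = 463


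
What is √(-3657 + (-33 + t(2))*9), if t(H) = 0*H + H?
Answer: 4*I*√246 ≈ 62.738*I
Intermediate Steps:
t(H) = H (t(H) = 0 + H = H)
√(-3657 + (-33 + t(2))*9) = √(-3657 + (-33 + 2)*9) = √(-3657 - 31*9) = √(-3657 - 279) = √(-3936) = 4*I*√246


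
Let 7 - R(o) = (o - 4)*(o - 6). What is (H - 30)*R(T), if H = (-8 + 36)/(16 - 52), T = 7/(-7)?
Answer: 7756/9 ≈ 861.78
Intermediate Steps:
T = -1 (T = 7*(-⅐) = -1)
R(o) = 7 - (-6 + o)*(-4 + o) (R(o) = 7 - (o - 4)*(o - 6) = 7 - (-4 + o)*(-6 + o) = 7 - (-6 + o)*(-4 + o))
H = -7/9 (H = 28/(-36) = 28*(-1/36) = -7/9 ≈ -0.77778)
(H - 30)*R(T) = (-7/9 - 30)*(-17 - 1*(-1)² + 10*(-1)) = -277*(-17 - 1*1 - 10)/9 = -277*(-17 - 1 - 10)/9 = -277/9*(-28) = 7756/9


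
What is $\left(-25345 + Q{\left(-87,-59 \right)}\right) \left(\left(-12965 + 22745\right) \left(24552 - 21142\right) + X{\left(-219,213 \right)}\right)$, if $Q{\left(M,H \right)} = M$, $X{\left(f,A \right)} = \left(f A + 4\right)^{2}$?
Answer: $-56177234340568$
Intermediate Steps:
$X{\left(f,A \right)} = \left(4 + A f\right)^{2}$ ($X{\left(f,A \right)} = \left(A f + 4\right)^{2} = \left(4 + A f\right)^{2}$)
$\left(-25345 + Q{\left(-87,-59 \right)}\right) \left(\left(-12965 + 22745\right) \left(24552 - 21142\right) + X{\left(-219,213 \right)}\right) = \left(-25345 - 87\right) \left(\left(-12965 + 22745\right) \left(24552 - 21142\right) + \left(4 + 213 \left(-219\right)\right)^{2}\right) = - 25432 \left(9780 \cdot 3410 + \left(4 - 46647\right)^{2}\right) = - 25432 \left(33349800 + \left(-46643\right)^{2}\right) = - 25432 \left(33349800 + 2175569449\right) = \left(-25432\right) 2208919249 = -56177234340568$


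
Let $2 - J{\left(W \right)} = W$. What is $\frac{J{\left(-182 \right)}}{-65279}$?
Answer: $- \frac{184}{65279} \approx -0.0028187$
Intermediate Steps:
$J{\left(W \right)} = 2 - W$
$\frac{J{\left(-182 \right)}}{-65279} = \frac{2 - -182}{-65279} = \left(2 + 182\right) \left(- \frac{1}{65279}\right) = 184 \left(- \frac{1}{65279}\right) = - \frac{184}{65279}$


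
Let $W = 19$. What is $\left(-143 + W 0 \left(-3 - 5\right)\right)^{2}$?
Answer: $20449$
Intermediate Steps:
$\left(-143 + W 0 \left(-3 - 5\right)\right)^{2} = \left(-143 + 19 \cdot 0 \left(-3 - 5\right)\right)^{2} = \left(-143 + 19 \cdot 0 \left(-8\right)\right)^{2} = \left(-143 + 19 \cdot 0\right)^{2} = \left(-143 + 0\right)^{2} = \left(-143\right)^{2} = 20449$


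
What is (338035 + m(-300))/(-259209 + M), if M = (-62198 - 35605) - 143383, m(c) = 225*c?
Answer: -54107/100079 ≈ -0.54064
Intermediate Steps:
M = -241186 (M = -97803 - 143383 = -241186)
(338035 + m(-300))/(-259209 + M) = (338035 + 225*(-300))/(-259209 - 241186) = (338035 - 67500)/(-500395) = 270535*(-1/500395) = -54107/100079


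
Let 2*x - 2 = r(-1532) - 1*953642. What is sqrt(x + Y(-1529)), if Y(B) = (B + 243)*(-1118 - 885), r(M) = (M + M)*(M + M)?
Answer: sqrt(6793086) ≈ 2606.4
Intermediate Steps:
r(M) = 4*M**2 (r(M) = (2*M)*(2*M) = 4*M**2)
Y(B) = -486729 - 2003*B (Y(B) = (243 + B)*(-2003) = -486729 - 2003*B)
x = 4217228 (x = 1 + (4*(-1532)**2 - 1*953642)/2 = 1 + (4*2347024 - 953642)/2 = 1 + (9388096 - 953642)/2 = 1 + (1/2)*8434454 = 1 + 4217227 = 4217228)
sqrt(x + Y(-1529)) = sqrt(4217228 + (-486729 - 2003*(-1529))) = sqrt(4217228 + (-486729 + 3062587)) = sqrt(4217228 + 2575858) = sqrt(6793086)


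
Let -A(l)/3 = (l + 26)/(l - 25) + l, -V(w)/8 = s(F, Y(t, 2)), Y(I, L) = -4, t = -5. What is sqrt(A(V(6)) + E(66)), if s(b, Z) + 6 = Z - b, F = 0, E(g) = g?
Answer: 4*I*sqrt(33990)/55 ≈ 13.408*I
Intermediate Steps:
s(b, Z) = -6 + Z - b (s(b, Z) = -6 + (Z - b) = -6 + Z - b)
V(w) = 80 (V(w) = -8*(-6 - 4 - 1*0) = -8*(-6 - 4 + 0) = -8*(-10) = 80)
A(l) = -3*l - 3*(26 + l)/(-25 + l) (A(l) = -3*((l + 26)/(l - 25) + l) = -3*((26 + l)/(-25 + l) + l) = -3*(l + (26 + l)/(-25 + l)) = -3*l - 3*(26 + l)/(-25 + l))
sqrt(A(V(6)) + E(66)) = sqrt(3*(-26 - 1*80**2 + 24*80)/(-25 + 80) + 66) = sqrt(3*(-26 - 1*6400 + 1920)/55 + 66) = sqrt(3*(1/55)*(-26 - 6400 + 1920) + 66) = sqrt(3*(1/55)*(-4506) + 66) = sqrt(-13518/55 + 66) = sqrt(-9888/55) = 4*I*sqrt(33990)/55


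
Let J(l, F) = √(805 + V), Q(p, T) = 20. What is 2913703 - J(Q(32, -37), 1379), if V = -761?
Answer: 2913703 - 2*√11 ≈ 2.9137e+6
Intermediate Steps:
J(l, F) = 2*√11 (J(l, F) = √(805 - 761) = √44 = 2*√11)
2913703 - J(Q(32, -37), 1379) = 2913703 - 2*√11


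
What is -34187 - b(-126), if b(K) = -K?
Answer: -34313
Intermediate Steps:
-34187 - b(-126) = -34187 - (-1)*(-126) = -34187 - 1*126 = -34187 - 126 = -34313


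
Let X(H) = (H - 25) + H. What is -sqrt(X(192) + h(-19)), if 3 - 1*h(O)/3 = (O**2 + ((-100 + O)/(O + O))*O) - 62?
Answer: -I*sqrt(1402)/2 ≈ -18.722*I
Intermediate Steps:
X(H) = -25 + 2*H (X(H) = (-25 + H) + H = -25 + 2*H)
h(O) = 345 - 3*O**2 - 3*O/2 (h(O) = 9 - 3*((O**2 + ((-100 + O)/(O + O))*O) - 62) = 9 - 3*((O**2 + ((-100 + O)/((2*O)))*O) - 62) = 9 - 3*((O**2 + ((-100 + O)*(1/(2*O)))*O) - 62) = 9 - 3*((O**2 + ((-100 + O)/(2*O))*O) - 62) = 9 - 3*((O**2 + (-50 + O/2)) - 62) = 9 - 3*((-50 + O**2 + O/2) - 62) = 9 - 3*(-112 + O**2 + O/2) = 9 + (336 - 3*O**2 - 3*O/2) = 345 - 3*O**2 - 3*O/2)
-sqrt(X(192) + h(-19)) = -sqrt((-25 + 2*192) + (345 - 3*(-19)**2 - 3/2*(-19))) = -sqrt((-25 + 384) + (345 - 3*361 + 57/2)) = -sqrt(359 + (345 - 1083 + 57/2)) = -sqrt(359 - 1419/2) = -sqrt(-701/2) = -I*sqrt(1402)/2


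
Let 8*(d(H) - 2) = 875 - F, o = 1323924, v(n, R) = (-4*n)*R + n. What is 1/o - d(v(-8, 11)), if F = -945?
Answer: -303840557/1323924 ≈ -229.50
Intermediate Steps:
v(n, R) = n - 4*R*n (v(n, R) = -4*R*n + n = n - 4*R*n)
d(H) = 459/2 (d(H) = 2 + (875 - 1*(-945))/8 = 2 + (875 + 945)/8 = 2 + (⅛)*1820 = 2 + 455/2 = 459/2)
1/o - d(v(-8, 11)) = 1/1323924 - 1*459/2 = 1/1323924 - 459/2 = -303840557/1323924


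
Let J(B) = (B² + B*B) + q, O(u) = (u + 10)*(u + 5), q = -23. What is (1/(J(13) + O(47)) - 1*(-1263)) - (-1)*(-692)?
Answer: 1872310/3279 ≈ 571.00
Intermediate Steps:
O(u) = (5 + u)*(10 + u) (O(u) = (10 + u)*(5 + u) = (5 + u)*(10 + u))
J(B) = -23 + 2*B² (J(B) = (B² + B*B) - 23 = (B² + B²) - 23 = 2*B² - 23 = -23 + 2*B²)
(1/(J(13) + O(47)) - 1*(-1263)) - (-1)*(-692) = (1/((-23 + 2*13²) + (50 + 47² + 15*47)) - 1*(-1263)) - (-1)*(-692) = (1/((-23 + 2*169) + (50 + 2209 + 705)) + 1263) - 1*692 = (1/((-23 + 338) + 2964) + 1263) - 692 = (1/(315 + 2964) + 1263) - 692 = (1/3279 + 1263) - 692 = 4141378/3279 - 692 = 1872310/3279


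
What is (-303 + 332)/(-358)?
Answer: -29/358 ≈ -0.081006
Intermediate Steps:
(-303 + 332)/(-358) = -1/358*29 = -29/358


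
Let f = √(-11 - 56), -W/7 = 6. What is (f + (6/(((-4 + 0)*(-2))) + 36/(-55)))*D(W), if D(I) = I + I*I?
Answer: 18081/110 + 1722*I*√67 ≈ 164.37 + 14095.0*I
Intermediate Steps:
W = -42 (W = -7*6 = -42)
f = I*√67 (f = √(-67) = I*√67 ≈ 8.1853*I)
D(I) = I + I²
(f + (6/(((-4 + 0)*(-2))) + 36/(-55)))*D(W) = (I*√67 + (6/(((-4 + 0)*(-2))) + 36/(-55)))*(-42*(1 - 42)) = (I*√67 + (6/((-4*(-2))) + 36*(-1/55)))*(-42*(-41)) = (I*√67 + (6/8 - 36/55))*1722 = (I*√67 + (6*(⅛) - 36/55))*1722 = (I*√67 + (¾ - 36/55))*1722 = (I*√67 + 21/220)*1722 = (21/220 + I*√67)*1722 = 18081/110 + 1722*I*√67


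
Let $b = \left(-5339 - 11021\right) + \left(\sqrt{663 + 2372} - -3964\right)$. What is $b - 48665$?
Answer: $-61061 + \sqrt{3035} \approx -61006.0$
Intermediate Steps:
$b = -12396 + \sqrt{3035}$ ($b = -16360 + \left(\sqrt{3035} + 3964\right) = -16360 + \left(3964 + \sqrt{3035}\right) = -12396 + \sqrt{3035} \approx -12341.0$)
$b - 48665 = \left(-12396 + \sqrt{3035}\right) - 48665 = -61061 + \sqrt{3035}$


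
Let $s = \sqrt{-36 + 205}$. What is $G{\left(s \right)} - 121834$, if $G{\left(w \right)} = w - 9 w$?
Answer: $-121938$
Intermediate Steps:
$s = 13$ ($s = \sqrt{169} = 13$)
$G{\left(w \right)} = - 8 w$
$G{\left(s \right)} - 121834 = \left(-8\right) 13 - 121834 = -104 - 121834 = -121938$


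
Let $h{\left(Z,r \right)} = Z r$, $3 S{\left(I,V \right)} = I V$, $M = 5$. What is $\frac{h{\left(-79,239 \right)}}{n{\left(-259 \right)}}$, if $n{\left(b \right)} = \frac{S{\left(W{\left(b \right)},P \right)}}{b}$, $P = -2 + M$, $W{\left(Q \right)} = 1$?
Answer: $4890179$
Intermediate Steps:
$P = 3$ ($P = -2 + 5 = 3$)
$S{\left(I,V \right)} = \frac{I V}{3}$
$n{\left(b \right)} = \frac{1}{b}$ ($n{\left(b \right)} = \frac{\frac{1}{3} \cdot 1 \cdot 3}{b} = 1 \frac{1}{b} = \frac{1}{b}$)
$\frac{h{\left(-79,239 \right)}}{n{\left(-259 \right)}} = \frac{\left(-79\right) 239}{\frac{1}{-259}} = - \frac{18881}{- \frac{1}{259}} = \left(-18881\right) \left(-259\right) = 4890179$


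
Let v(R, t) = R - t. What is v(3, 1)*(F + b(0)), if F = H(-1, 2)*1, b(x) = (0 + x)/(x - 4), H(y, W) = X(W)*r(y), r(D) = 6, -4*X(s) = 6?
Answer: -18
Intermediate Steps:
X(s) = -3/2 (X(s) = -¼*6 = -3/2)
H(y, W) = -9 (H(y, W) = -3/2*6 = -9)
b(x) = x/(-4 + x)
F = -9 (F = -9*1 = -9)
v(3, 1)*(F + b(0)) = (3 - 1*1)*(-9 + 0/(-4 + 0)) = (3 - 1)*(-9 + 0/(-4)) = 2*(-9 + 0*(-¼)) = 2*(-9 + 0) = 2*(-9) = -18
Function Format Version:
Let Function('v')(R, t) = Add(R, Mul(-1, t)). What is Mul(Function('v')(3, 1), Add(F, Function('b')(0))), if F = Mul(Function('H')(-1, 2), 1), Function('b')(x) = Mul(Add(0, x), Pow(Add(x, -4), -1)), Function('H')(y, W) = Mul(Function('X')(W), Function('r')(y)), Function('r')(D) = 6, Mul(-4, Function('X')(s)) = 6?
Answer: -18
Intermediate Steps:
Function('X')(s) = Rational(-3, 2) (Function('X')(s) = Mul(Rational(-1, 4), 6) = Rational(-3, 2))
Function('H')(y, W) = -9 (Function('H')(y, W) = Mul(Rational(-3, 2), 6) = -9)
Function('b')(x) = Mul(x, Pow(Add(-4, x), -1))
F = -9 (F = Mul(-9, 1) = -9)
Mul(Function('v')(3, 1), Add(F, Function('b')(0))) = Mul(Add(3, Mul(-1, 1)), Add(-9, Mul(0, Pow(Add(-4, 0), -1)))) = Mul(Add(3, -1), Add(-9, Mul(0, Pow(-4, -1)))) = Mul(2, Add(-9, Mul(0, Rational(-1, 4)))) = Mul(2, Add(-9, 0)) = Mul(2, -9) = -18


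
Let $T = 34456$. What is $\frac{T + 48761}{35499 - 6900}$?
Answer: $\frac{27739}{9533} \approx 2.9098$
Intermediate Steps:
$\frac{T + 48761}{35499 - 6900} = \frac{34456 + 48761}{35499 - 6900} = \frac{83217}{28599} = 83217 \cdot \frac{1}{28599} = \frac{27739}{9533}$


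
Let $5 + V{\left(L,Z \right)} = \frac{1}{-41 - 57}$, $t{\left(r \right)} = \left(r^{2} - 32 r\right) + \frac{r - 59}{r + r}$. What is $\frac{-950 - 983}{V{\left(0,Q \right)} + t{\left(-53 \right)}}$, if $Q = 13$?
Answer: $- \frac{10040002}{23378435} \approx -0.42946$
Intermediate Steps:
$t{\left(r \right)} = r^{2} - 32 r + \frac{-59 + r}{2 r}$ ($t{\left(r \right)} = \left(r^{2} - 32 r\right) + \frac{-59 + r}{2 r} = r^{2} - 32 r + \frac{-59 + r}{2 r}$)
$V{\left(L,Z \right)} = - \frac{491}{98}$ ($V{\left(L,Z \right)} = -5 + \frac{1}{-41 - 57} = -5 + \frac{1}{-98} = -5 - \frac{1}{98} = - \frac{491}{98}$)
$\frac{-950 - 983}{V{\left(0,Q \right)} + t{\left(-53 \right)}} = \frac{-950 - 983}{- \frac{491}{98} + \left(\frac{1}{2} + \left(-53\right)^{2} - -1696 - \frac{59}{2 \left(-53\right)}\right)} = - \frac{1933}{- \frac{491}{98} + \left(\frac{1}{2} + 2809 + 1696 - - \frac{59}{106}\right)} = - \frac{1933}{- \frac{491}{98} + \left(\frac{1}{2} + 2809 + 1696 + \frac{59}{106}\right)} = - \frac{1933}{- \frac{491}{98} + \frac{238821}{53}} = - \frac{1933}{\frac{23378435}{5194}} = \left(-1933\right) \frac{5194}{23378435} = - \frac{10040002}{23378435}$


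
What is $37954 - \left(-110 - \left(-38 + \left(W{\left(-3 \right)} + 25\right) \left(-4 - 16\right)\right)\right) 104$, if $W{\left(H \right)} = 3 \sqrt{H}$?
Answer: $-6558 - 6240 i \sqrt{3} \approx -6558.0 - 10808.0 i$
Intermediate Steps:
$37954 - \left(-110 - \left(-38 + \left(W{\left(-3 \right)} + 25\right) \left(-4 - 16\right)\right)\right) 104 = 37954 - \left(-110 + \left(38 - \left(3 \sqrt{-3} + 25\right) \left(-4 - 16\right)\right)\right) 104 = 37954 - \left(-110 + \left(38 - \left(3 i \sqrt{3} + 25\right) \left(-20\right)\right)\right) 104 = 37954 - \left(-110 + \left(38 - \left(25 + 3 i \sqrt{3}\right) \left(-20\right)\right)\right) 104 = 37954 - \left(-110 + \left(38 - \left(-500 - 60 i \sqrt{3}\right)\right)\right) 104 = 37954 - \left(-110 + \left(38 + \left(500 + 60 i \sqrt{3}\right)\right)\right) 104 = 37954 - \left(-110 + \left(538 + 60 i \sqrt{3}\right)\right) 104 = 37954 - \left(428 + 60 i \sqrt{3}\right) 104 = 37954 - \left(44512 + 6240 i \sqrt{3}\right) = -6558 - 6240 i \sqrt{3}$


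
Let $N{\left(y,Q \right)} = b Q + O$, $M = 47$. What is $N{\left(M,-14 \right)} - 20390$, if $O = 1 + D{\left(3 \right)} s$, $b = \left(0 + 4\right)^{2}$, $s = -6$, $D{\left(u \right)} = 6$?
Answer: $-20649$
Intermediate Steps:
$b = 16$ ($b = 4^{2} = 16$)
$O = -35$ ($O = 1 + 6 \left(-6\right) = 1 - 36 = -35$)
$N{\left(y,Q \right)} = -35 + 16 Q$ ($N{\left(y,Q \right)} = 16 Q - 35 = -35 + 16 Q$)
$N{\left(M,-14 \right)} - 20390 = \left(-35 + 16 \left(-14\right)\right) - 20390 = \left(-35 - 224\right) - 20390 = -259 - 20390 = -20649$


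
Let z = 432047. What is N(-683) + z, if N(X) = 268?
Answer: 432315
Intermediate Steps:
N(-683) + z = 268 + 432047 = 432315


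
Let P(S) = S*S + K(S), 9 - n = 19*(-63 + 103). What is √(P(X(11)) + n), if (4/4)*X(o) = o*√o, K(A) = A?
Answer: √(580 + 11*√11) ≈ 24.829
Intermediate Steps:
X(o) = o^(3/2) (X(o) = o*√o = o^(3/2))
n = -751 (n = 9 - 19*(-63 + 103) = 9 - 19*40 = 9 - 1*760 = 9 - 760 = -751)
P(S) = S + S² (P(S) = S*S + S = S² + S = S + S²)
√(P(X(11)) + n) = √(11^(3/2)*(1 + 11^(3/2)) - 751) = √((11*√11)*(1 + 11*√11) - 751) = √(11*√11*(1 + 11*√11) - 751) = √(-751 + 11*√11*(1 + 11*√11))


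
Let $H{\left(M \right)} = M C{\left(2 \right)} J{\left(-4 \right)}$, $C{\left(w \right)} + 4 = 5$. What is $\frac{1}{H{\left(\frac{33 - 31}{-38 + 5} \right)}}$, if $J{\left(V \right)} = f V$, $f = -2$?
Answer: $- \frac{33}{16} \approx -2.0625$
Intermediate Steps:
$J{\left(V \right)} = - 2 V$
$C{\left(w \right)} = 1$ ($C{\left(w \right)} = -4 + 5 = 1$)
$H{\left(M \right)} = 8 M$ ($H{\left(M \right)} = M 1 \left(\left(-2\right) \left(-4\right)\right) = M 8 = 8 M$)
$\frac{1}{H{\left(\frac{33 - 31}{-38 + 5} \right)}} = \frac{1}{8 \frac{33 - 31}{-38 + 5}} = \frac{1}{8 \frac{2}{-33}} = \frac{1}{8 \cdot 2 \left(- \frac{1}{33}\right)} = \frac{1}{8 \left(- \frac{2}{33}\right)} = \frac{1}{- \frac{16}{33}} = - \frac{33}{16}$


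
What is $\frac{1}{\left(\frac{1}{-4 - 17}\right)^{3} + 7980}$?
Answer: $\frac{9261}{73902779} \approx 0.00012531$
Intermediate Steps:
$\frac{1}{\left(\frac{1}{-4 - 17}\right)^{3} + 7980} = \frac{1}{\left(\frac{1}{-21}\right)^{3} + 7980} = \frac{1}{\left(- \frac{1}{21}\right)^{3} + 7980} = \frac{1}{- \frac{1}{9261} + 7980} = \frac{1}{\frac{73902779}{9261}} = \frac{9261}{73902779}$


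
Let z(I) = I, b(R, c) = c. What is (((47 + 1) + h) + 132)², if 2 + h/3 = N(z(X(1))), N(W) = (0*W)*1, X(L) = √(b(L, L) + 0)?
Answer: 30276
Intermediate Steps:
X(L) = √L (X(L) = √(L + 0) = √L)
N(W) = 0 (N(W) = 0*1 = 0)
h = -6 (h = -6 + 3*0 = -6 + 0 = -6)
(((47 + 1) + h) + 132)² = (((47 + 1) - 6) + 132)² = ((48 - 6) + 132)² = (42 + 132)² = 174² = 30276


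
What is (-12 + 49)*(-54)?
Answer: -1998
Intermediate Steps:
(-12 + 49)*(-54) = 37*(-54) = -1998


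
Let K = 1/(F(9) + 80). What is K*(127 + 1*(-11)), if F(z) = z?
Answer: 116/89 ≈ 1.3034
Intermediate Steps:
K = 1/89 (K = 1/(9 + 80) = 1/89 ≈ 0.011236)
K*(127 + 1*(-11)) = (127 + 1*(-11))/89 = (127 - 11)/89 = (1/89)*116 = 116/89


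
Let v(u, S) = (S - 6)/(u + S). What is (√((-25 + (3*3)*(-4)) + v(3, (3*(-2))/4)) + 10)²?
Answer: (10 + I*√66)² ≈ 34.0 + 162.48*I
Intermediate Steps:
v(u, S) = (-6 + S)/(S + u)
(√((-25 + (3*3)*(-4)) + v(3, (3*(-2))/4)) + 10)² = (√((-25 + (3*3)*(-4)) + (-6 + (3*(-2))/4)/((3*(-2))/4 + 3)) + 10)² = (√((-25 + 9*(-4)) + (-6 - 6*¼)/(-6*¼ + 3)) + 10)² = (√((-25 - 36) + (-6 - 3/2)/(-3/2 + 3)) + 10)² = (√(-61 - 15/2/(3/2)) + 10)² = (√(-61 + (⅔)*(-15/2)) + 10)² = (√(-61 - 5) + 10)² = (√(-66) + 10)² = (I*√66 + 10)² = (10 + I*√66)²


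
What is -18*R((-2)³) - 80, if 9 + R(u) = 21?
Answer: -296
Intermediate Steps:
R(u) = 12 (R(u) = -9 + 21 = 12)
-18*R((-2)³) - 80 = -18*12 - 80 = -216 - 80 = -296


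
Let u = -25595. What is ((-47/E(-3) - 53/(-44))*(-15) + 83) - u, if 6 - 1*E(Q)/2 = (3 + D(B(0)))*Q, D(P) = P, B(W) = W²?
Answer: 1130071/44 ≈ 25683.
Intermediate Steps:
E(Q) = 12 - 6*Q (E(Q) = 12 - 2*(3 + 0²)*Q = 12 - 2*(3 + 0)*Q = 12 - 6*Q)
((-47/E(-3) - 53/(-44))*(-15) + 83) - u = ((-47/(12 - 6*(-3)) - 53/(-44))*(-15) + 83) - 1*(-25595) = ((-47/(12 + 18) - 53*(-1/44))*(-15) + 83) + 25595 = ((-47/30 + 53/44)*(-15) + 83) + 25595 = (-239/660*(-15) + 83) + 25595 = (239/44 + 83) + 25595 = 3891/44 + 25595 = 1130071/44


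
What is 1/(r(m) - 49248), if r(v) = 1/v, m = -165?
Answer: -165/8125921 ≈ -2.0305e-5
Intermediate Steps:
1/(r(m) - 49248) = 1/(1/(-165) - 49248) = 1/(-1/165 - 49248) = 1/(-8125921/165) = -165/8125921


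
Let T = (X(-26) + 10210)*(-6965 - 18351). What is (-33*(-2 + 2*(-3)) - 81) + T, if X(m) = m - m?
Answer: -258476177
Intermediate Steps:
X(m) = 0
T = -258476360 (T = (0 + 10210)*(-6965 - 18351) = 10210*(-25316) = -258476360)
(-33*(-2 + 2*(-3)) - 81) + T = (-33*(-2 + 2*(-3)) - 81) - 258476360 = (-33*(-2 - 6) - 81) - 258476360 = (-33*(-8) - 81) - 258476360 = (264 - 81) - 258476360 = 183 - 258476360 = -258476177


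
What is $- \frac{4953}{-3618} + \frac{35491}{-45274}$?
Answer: $\frac{7986307}{13650111} \approx 0.58507$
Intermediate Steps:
$- \frac{4953}{-3618} + \frac{35491}{-45274} = \left(-4953\right) \left(- \frac{1}{3618}\right) + 35491 \left(- \frac{1}{45274}\right) = \frac{1651}{1206} - \frac{35491}{45274} = \frac{7986307}{13650111}$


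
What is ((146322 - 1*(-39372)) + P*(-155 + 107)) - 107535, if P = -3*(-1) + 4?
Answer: 77823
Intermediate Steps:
P = 7 (P = 3 + 4 = 7)
((146322 - 1*(-39372)) + P*(-155 + 107)) - 107535 = ((146322 - 1*(-39372)) + 7*(-155 + 107)) - 107535 = ((146322 + 39372) + 7*(-48)) - 107535 = (185694 - 336) - 107535 = 185358 - 107535 = 77823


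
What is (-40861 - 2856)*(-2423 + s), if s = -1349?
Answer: 164900524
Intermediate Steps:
(-40861 - 2856)*(-2423 + s) = (-40861 - 2856)*(-2423 - 1349) = -43717*(-3772) = 164900524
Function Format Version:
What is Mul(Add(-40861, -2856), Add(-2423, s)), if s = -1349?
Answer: 164900524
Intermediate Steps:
Mul(Add(-40861, -2856), Add(-2423, s)) = Mul(Add(-40861, -2856), Add(-2423, -1349)) = Mul(-43717, -3772) = 164900524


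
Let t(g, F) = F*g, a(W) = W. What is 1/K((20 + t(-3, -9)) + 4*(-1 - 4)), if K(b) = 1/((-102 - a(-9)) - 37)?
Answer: -130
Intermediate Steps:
K(b) = -1/130 (K(b) = 1/((-102 - 1*(-9)) - 37) = 1/((-102 + 9) - 37) = 1/(-93 - 37) = 1/(-130) = -1/130)
1/K((20 + t(-3, -9)) + 4*(-1 - 4)) = 1/(-1/130) = -130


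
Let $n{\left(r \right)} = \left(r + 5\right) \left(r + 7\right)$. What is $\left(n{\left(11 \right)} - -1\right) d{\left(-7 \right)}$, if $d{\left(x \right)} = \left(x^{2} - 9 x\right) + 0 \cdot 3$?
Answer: $32368$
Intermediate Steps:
$n{\left(r \right)} = \left(5 + r\right) \left(7 + r\right)$
$d{\left(x \right)} = x^{2} - 9 x$ ($d{\left(x \right)} = \left(x^{2} - 9 x\right) + 0 = x^{2} - 9 x$)
$\left(n{\left(11 \right)} - -1\right) d{\left(-7 \right)} = \left(\left(35 + 11^{2} + 12 \cdot 11\right) - -1\right) \left(- 7 \left(-9 - 7\right)\right) = \left(\left(35 + 121 + 132\right) + \left(-24 + 25\right)\right) \left(\left(-7\right) \left(-16\right)\right) = \left(288 + 1\right) 112 = 289 \cdot 112 = 32368$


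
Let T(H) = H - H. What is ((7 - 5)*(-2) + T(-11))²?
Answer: 16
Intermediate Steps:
T(H) = 0
((7 - 5)*(-2) + T(-11))² = ((7 - 5)*(-2) + 0)² = (2*(-2) + 0)² = (-4 + 0)² = (-4)² = 16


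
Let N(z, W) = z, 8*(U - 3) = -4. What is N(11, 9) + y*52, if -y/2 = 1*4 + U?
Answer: -665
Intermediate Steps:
U = 5/2 (U = 3 + (⅛)*(-4) = 3 - ½ = 5/2 ≈ 2.5000)
y = -13 (y = -2*(1*4 + 5/2) = -2*(4 + 5/2) = -2*13/2 = -13)
N(11, 9) + y*52 = 11 - 13*52 = 11 - 676 = -665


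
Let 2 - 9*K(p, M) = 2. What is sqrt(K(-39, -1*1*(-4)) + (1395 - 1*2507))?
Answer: 2*I*sqrt(278) ≈ 33.347*I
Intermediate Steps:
K(p, M) = 0 (K(p, M) = 2/9 - 1/9*2 = 2/9 - 2/9 = 0)
sqrt(K(-39, -1*1*(-4)) + (1395 - 1*2507)) = sqrt(0 + (1395 - 1*2507)) = sqrt(0 + (1395 - 2507)) = sqrt(0 - 1112) = sqrt(-1112) = 2*I*sqrt(278)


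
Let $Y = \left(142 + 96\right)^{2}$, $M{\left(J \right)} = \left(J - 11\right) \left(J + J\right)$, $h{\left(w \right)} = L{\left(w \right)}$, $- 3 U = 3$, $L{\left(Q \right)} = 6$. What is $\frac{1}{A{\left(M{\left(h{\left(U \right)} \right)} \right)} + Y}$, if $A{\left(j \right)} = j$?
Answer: $\frac{1}{56584} \approx 1.7673 \cdot 10^{-5}$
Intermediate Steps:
$U = -1$ ($U = \left(- \frac{1}{3}\right) 3 = -1$)
$h{\left(w \right)} = 6$
$M{\left(J \right)} = 2 J \left(-11 + J\right)$ ($M{\left(J \right)} = \left(-11 + J\right) 2 J = 2 J \left(-11 + J\right)$)
$Y = 56644$ ($Y = 238^{2} = 56644$)
$\frac{1}{A{\left(M{\left(h{\left(U \right)} \right)} \right)} + Y} = \frac{1}{2 \cdot 6 \left(-11 + 6\right) + 56644} = \frac{1}{2 \cdot 6 \left(-5\right) + 56644} = \frac{1}{-60 + 56644} = \frac{1}{56584}$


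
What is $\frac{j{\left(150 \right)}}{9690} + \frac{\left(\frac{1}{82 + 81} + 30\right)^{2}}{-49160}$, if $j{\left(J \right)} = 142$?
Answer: $- \frac{4633227721}{1265641946760} \approx -0.0036608$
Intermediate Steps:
$\frac{j{\left(150 \right)}}{9690} + \frac{\left(\frac{1}{82 + 81} + 30\right)^{2}}{-49160} = \frac{142}{9690} + \frac{\left(\frac{1}{82 + 81} + 30\right)^{2}}{-49160} = 142 \cdot \frac{1}{9690} + \left(\frac{1}{163} + 30\right)^{2} \left(- \frac{1}{49160}\right) = \frac{71}{4845} + \left(\frac{1}{163} + 30\right)^{2} \left(- \frac{1}{49160}\right) = \frac{71}{4845} + \left(\frac{4891}{163}\right)^{2} \left(- \frac{1}{49160}\right) = \frac{71}{4845} + \frac{23921881}{26569} \left(- \frac{1}{49160}\right) = \frac{71}{4845} - \frac{23921881}{1306132040} = - \frac{4633227721}{1265641946760}$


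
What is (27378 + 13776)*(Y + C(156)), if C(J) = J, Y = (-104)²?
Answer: 451541688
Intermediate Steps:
Y = 10816
(27378 + 13776)*(Y + C(156)) = (27378 + 13776)*(10816 + 156) = 41154*10972 = 451541688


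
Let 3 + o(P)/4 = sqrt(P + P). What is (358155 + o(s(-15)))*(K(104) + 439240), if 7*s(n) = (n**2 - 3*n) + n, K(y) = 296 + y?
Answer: 157453988520 + 1758560*sqrt(3570)/7 ≈ 1.5747e+11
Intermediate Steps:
s(n) = -2*n/7 + n**2/7 (s(n) = ((n**2 - 3*n) + n)/7 = (n**2 - 2*n)/7 = -2*n/7 + n**2/7)
o(P) = -12 + 4*sqrt(2)*sqrt(P) (o(P) = -12 + 4*sqrt(P + P) = -12 + 4*sqrt(2*P) = -12 + 4*(sqrt(2)*sqrt(P)) = -12 + 4*sqrt(2)*sqrt(P))
(358155 + o(s(-15)))*(K(104) + 439240) = (358155 + (-12 + 4*sqrt(2)*sqrt((1/7)*(-15)*(-2 - 15))))*((296 + 104) + 439240) = (358155 + (-12 + 4*sqrt(2)*sqrt((1/7)*(-15)*(-17))))*(400 + 439240) = (358155 + (-12 + 4*sqrt(2)*sqrt(255/7)))*439640 = (358155 + (-12 + 4*sqrt(2)*(sqrt(1785)/7)))*439640 = (358155 + (-12 + 4*sqrt(3570)/7))*439640 = (358143 + 4*sqrt(3570)/7)*439640 = 157453988520 + 1758560*sqrt(3570)/7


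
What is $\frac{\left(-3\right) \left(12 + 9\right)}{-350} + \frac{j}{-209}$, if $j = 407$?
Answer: $- \frac{1679}{950} \approx -1.7674$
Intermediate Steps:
$\frac{\left(-3\right) \left(12 + 9\right)}{-350} + \frac{j}{-209} = \frac{\left(-3\right) \left(12 + 9\right)}{-350} + \frac{407}{-209} = \left(-3\right) 21 \left(- \frac{1}{350}\right) + 407 \left(- \frac{1}{209}\right) = \left(-63\right) \left(- \frac{1}{350}\right) - \frac{37}{19} = \frac{9}{50} - \frac{37}{19} = - \frac{1679}{950}$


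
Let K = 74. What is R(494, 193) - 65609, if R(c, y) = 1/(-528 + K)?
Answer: -29786487/454 ≈ -65609.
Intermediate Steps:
R(c, y) = -1/454 (R(c, y) = 1/(-528 + 74) = 1/(-454) = -1/454)
R(494, 193) - 65609 = -1/454 - 65609 = -29786487/454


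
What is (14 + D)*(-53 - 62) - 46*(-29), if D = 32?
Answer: -3956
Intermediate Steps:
(14 + D)*(-53 - 62) - 46*(-29) = (14 + 32)*(-53 - 62) - 46*(-29) = 46*(-115) + 1334 = -5290 + 1334 = -3956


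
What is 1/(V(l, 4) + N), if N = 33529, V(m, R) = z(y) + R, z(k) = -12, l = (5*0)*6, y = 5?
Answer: 1/33521 ≈ 2.9832e-5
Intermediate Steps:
l = 0 (l = 0*6 = 0)
V(m, R) = -12 + R
1/(V(l, 4) + N) = 1/((-12 + 4) + 33529) = 1/(-8 + 33529) = 1/33521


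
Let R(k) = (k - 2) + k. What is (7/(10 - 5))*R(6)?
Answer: 14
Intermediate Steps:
R(k) = -2 + 2*k (R(k) = (-2 + k) + k = -2 + 2*k)
(7/(10 - 5))*R(6) = (7/(10 - 5))*(-2 + 2*6) = (7/5)*(-2 + 12) = (7*(1/5))*10 = (7/5)*10 = 14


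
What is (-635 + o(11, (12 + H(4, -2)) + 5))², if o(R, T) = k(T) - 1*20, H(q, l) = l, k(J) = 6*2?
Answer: 413449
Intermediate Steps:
k(J) = 12
o(R, T) = -8 (o(R, T) = 12 - 1*20 = 12 - 20 = -8)
(-635 + o(11, (12 + H(4, -2)) + 5))² = (-635 - 8)² = (-643)² = 413449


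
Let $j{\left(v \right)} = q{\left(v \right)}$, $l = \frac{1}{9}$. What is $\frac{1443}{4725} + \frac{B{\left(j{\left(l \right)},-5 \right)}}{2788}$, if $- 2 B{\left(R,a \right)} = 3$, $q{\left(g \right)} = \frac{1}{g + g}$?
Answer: $\frac{2677331}{8782200} \approx 0.30486$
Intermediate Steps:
$q{\left(g \right)} = \frac{1}{2 g}$
$l = \frac{1}{9} \approx 0.11111$
$j{\left(v \right)} = \frac{1}{2 v}$
$B{\left(R,a \right)} = - \frac{3}{2}$ ($B{\left(R,a \right)} = \left(- \frac{1}{2}\right) 3 = - \frac{3}{2}$)
$\frac{1443}{4725} + \frac{B{\left(j{\left(l \right)},-5 \right)}}{2788} = \frac{1443}{4725} - \frac{3}{2 \cdot 2788} = 1443 \cdot \frac{1}{4725} - \frac{3}{5576} = \frac{481}{1575} - \frac{3}{5576} = \frac{2677331}{8782200}$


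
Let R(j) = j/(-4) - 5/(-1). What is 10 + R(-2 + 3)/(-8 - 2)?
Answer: 381/40 ≈ 9.5250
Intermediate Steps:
R(j) = 5 - j/4 (R(j) = j*(-¼) - 5*(-1) = -j/4 + 5 = 5 - j/4)
10 + R(-2 + 3)/(-8 - 2) = 10 + (5 - (-2 + 3)/4)/(-8 - 2) = 10 + (5 - ¼*1)/(-10) = 10 - (5 - ¼)/10 = 10 - ⅒*19/4 = 10 - 19/40 = 381/40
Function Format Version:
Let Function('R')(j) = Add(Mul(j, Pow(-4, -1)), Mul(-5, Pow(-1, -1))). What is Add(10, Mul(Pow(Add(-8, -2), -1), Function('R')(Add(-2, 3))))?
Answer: Rational(381, 40) ≈ 9.5250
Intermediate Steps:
Function('R')(j) = Add(5, Mul(Rational(-1, 4), j)) (Function('R')(j) = Add(Mul(j, Rational(-1, 4)), Mul(-5, -1)) = Add(Mul(Rational(-1, 4), j), 5) = Add(5, Mul(Rational(-1, 4), j)))
Add(10, Mul(Pow(Add(-8, -2), -1), Function('R')(Add(-2, 3)))) = Add(10, Mul(Pow(Add(-8, -2), -1), Add(5, Mul(Rational(-1, 4), Add(-2, 3))))) = Add(10, Mul(Pow(-10, -1), Add(5, Mul(Rational(-1, 4), 1)))) = Add(10, Mul(Rational(-1, 10), Add(5, Rational(-1, 4)))) = Add(10, Mul(Rational(-1, 10), Rational(19, 4))) = Add(10, Rational(-19, 40)) = Rational(381, 40)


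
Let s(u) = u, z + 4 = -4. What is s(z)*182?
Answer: -1456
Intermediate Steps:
z = -8 (z = -4 - 4 = -8)
s(z)*182 = -8*182 = -1456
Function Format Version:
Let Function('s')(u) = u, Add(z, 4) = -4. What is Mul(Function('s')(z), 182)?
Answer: -1456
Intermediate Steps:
z = -8 (z = Add(-4, -4) = -8)
Mul(Function('s')(z), 182) = Mul(-8, 182) = -1456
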